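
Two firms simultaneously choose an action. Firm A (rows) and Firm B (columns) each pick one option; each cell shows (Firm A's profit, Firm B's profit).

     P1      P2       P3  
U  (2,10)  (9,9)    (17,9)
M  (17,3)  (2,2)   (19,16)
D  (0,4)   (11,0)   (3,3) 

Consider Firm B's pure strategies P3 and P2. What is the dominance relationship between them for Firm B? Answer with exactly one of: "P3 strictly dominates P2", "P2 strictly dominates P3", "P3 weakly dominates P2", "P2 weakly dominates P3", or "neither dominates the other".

Compare P3 to P2 across each choice by Firm A: U: 9=9, M: 16>2, D: 3>0.
P3 is at least as good everywhere and strictly better somewhere (tied only at U), so P3 weakly but not strictly dominates P2.

P3 weakly dominates P2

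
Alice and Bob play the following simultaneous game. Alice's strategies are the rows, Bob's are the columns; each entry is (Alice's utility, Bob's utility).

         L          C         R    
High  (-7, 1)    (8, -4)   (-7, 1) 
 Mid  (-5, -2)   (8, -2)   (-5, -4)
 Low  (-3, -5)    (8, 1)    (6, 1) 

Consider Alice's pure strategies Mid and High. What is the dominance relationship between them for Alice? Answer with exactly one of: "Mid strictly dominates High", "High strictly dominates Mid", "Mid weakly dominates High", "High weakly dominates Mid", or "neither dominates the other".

Mid weakly dominates High

Mid's payoffs vs High's, by Bob's action — L: -5>-7, C: 8=8, R: -5>-7.
Mid is at least as good everywhere and strictly better somewhere (tied only at C), so Mid weakly but not strictly dominates High.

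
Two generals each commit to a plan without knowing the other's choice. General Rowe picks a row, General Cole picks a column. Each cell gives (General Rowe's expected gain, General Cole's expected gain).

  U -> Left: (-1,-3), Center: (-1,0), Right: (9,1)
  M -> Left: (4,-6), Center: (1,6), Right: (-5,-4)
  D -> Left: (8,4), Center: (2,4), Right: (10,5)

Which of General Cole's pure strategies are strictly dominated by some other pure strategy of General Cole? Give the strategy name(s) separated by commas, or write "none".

Left

Left: dominated, since Right does at least as well everywhere (U: 1>-3, M: -4>-6, D: 5>4).
Center is not dominated — it holds its own against Left at U (0>-3); Right at M (6>-4).
Right is not dominated — it holds its own against Left at U (1>-3); Center at U (1>0).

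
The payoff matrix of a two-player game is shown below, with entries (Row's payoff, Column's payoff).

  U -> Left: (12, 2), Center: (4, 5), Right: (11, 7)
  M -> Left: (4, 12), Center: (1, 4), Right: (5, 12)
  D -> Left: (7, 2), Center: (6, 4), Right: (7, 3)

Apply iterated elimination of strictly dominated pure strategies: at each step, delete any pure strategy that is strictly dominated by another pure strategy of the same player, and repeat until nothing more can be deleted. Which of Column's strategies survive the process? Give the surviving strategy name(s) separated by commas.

Row M is eliminated: U beats it against every remaining column (Left: 12>4, Center: 4>1, Right: 11>5).
For Column, Center strictly dominates Left on the remaining rows (U: 5>2, D: 4>2); eliminate Left.
Among the remaining strategies, none is strictly dominated by another pure strategy of the same player, so the elimination stops.
Surviving strategies — Row: {U, D}; Column: {Center, Right}.

Center, Right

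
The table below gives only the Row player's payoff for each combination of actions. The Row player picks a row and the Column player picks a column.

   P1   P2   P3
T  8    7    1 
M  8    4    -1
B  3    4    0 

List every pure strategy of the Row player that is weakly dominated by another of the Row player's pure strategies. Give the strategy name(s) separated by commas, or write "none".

M, B

T is not dominated — it holds its own against M at P2 (7>4); B at P1 (8>3).
M is weakly dominated by T (P1: 8=8, P2: 7>4, P3: 1>-1).
B: dominated, since T does at least as well everywhere (P1: 8>3, P2: 7>4, P3: 1>0).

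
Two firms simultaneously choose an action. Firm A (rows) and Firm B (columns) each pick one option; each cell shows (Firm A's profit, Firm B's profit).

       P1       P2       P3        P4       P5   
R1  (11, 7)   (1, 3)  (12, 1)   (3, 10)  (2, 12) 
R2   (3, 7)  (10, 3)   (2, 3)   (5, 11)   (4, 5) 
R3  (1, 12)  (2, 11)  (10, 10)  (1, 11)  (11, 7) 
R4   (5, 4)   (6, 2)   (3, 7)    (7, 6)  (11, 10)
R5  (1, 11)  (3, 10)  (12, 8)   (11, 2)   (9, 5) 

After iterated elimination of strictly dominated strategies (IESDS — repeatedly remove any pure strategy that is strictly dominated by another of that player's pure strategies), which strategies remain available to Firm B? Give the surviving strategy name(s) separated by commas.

P1, P3, P4, P5

Firm B's strategy P2 is strictly dominated by P1 (R1: 7>3, R2: 7>3, R3: 12>11, R4: 4>2, R5: 11>10) and is removed.
Row R2 is eliminated: R4 beats it against every remaining column (P1: 5>3, P3: 3>2, P4: 7>5, P5: 11>4).
Among the remaining strategies, none is strictly dominated by another pure strategy of the same player, so the elimination stops.
Surviving strategies — Firm A: {R1, R3, R4, R5}; Firm B: {P1, P3, P4, P5}.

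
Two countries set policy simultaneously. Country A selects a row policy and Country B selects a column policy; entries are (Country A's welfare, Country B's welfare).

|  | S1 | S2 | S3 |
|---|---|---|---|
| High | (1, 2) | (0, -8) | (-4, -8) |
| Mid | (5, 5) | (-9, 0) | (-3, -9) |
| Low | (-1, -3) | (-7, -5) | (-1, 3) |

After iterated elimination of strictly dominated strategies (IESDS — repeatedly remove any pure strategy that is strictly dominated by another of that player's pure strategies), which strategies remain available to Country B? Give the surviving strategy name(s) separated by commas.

For Country B, S1 strictly dominates S2 on the remaining rows (High: 2>-8, Mid: 5>0, Low: -3>-5); eliminate S2.
Row High is eliminated: Mid beats it against every remaining column (S1: 5>1, S3: -3>-4).
Among the remaining strategies, none is strictly dominated by another pure strategy of the same player, so the elimination stops.
Surviving strategies — Country A: {Mid, Low}; Country B: {S1, S3}.

S1, S3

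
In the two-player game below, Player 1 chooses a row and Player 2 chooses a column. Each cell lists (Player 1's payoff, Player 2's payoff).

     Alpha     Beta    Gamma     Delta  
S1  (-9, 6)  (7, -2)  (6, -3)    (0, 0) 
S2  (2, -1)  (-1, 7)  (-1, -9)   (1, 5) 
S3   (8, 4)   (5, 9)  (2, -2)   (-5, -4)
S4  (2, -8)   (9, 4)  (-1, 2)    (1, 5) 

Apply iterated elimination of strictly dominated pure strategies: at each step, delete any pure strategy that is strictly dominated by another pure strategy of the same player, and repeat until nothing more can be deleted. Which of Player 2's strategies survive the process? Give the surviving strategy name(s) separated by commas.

Beta, Delta

Column Gamma is eliminated: Beta beats it against every remaining row (S1: -2>-3, S2: 7>-9, S3: 9>-2, S4: 4>2).
For Player 1, S4 strictly dominates S1 on the remaining columns (Alpha: 2>-9, Beta: 9>7, Delta: 1>0); eliminate S1.
Player 2's strategy Alpha is strictly dominated by Beta (S2: 7>-1, S3: 9>4, S4: 4>-8) and is removed.
For Player 1, S4 strictly dominates S3 on the remaining columns (Beta: 9>5, Delta: 1>-5); eliminate S3.
Among the remaining strategies, none is strictly dominated by another pure strategy of the same player, so the elimination stops.
Surviving strategies — Player 1: {S2, S4}; Player 2: {Beta, Delta}.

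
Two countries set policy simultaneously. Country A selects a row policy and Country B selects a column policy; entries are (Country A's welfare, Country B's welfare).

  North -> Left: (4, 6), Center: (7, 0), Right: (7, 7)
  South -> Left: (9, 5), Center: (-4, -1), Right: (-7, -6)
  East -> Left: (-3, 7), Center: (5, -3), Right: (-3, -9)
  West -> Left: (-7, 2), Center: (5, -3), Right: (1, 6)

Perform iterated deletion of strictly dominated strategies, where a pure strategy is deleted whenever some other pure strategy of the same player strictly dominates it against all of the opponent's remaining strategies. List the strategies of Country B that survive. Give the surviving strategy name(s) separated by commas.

Left, Right

For Country A, North strictly dominates East on the remaining columns (Left: 4>-3, Center: 7>5, Right: 7>-3); eliminate East.
Country A's strategy West is strictly dominated by North (Left: 4>-7, Center: 7>5, Right: 7>1) and is removed.
Country B's strategy Center is strictly dominated by Left (North: 6>0, South: 5>-1) and is removed.
Among the remaining strategies, none is strictly dominated by another pure strategy of the same player, so the elimination stops.
Surviving strategies — Country A: {North, South}; Country B: {Left, Right}.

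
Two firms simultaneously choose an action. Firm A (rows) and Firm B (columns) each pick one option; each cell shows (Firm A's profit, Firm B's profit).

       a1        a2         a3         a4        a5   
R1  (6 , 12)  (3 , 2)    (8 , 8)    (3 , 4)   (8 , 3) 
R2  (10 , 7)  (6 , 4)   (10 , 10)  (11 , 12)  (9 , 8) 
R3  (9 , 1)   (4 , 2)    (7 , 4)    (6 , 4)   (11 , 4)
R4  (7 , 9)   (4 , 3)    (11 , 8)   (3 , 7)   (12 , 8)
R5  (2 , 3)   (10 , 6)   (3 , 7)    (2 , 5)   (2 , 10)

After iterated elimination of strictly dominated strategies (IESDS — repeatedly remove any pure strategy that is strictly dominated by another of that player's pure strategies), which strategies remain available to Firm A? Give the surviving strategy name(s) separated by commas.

For Firm A, R2 strictly dominates R1 on the remaining columns (a1: 10>6, a2: 6>3, a3: 10>8, a4: 11>3, a5: 9>8); eliminate R1.
Column a2 is eliminated: a3 beats it against every remaining row (R2: 10>4, R3: 4>2, R4: 8>3, R5: 7>6).
Row R5 is eliminated: R2 beats it against every remaining column (a1: 10>2, a3: 10>3, a4: 11>2, a5: 9>2).
Among the remaining strategies, none is strictly dominated by another pure strategy of the same player, so the elimination stops.
Surviving strategies — Firm A: {R2, R3, R4}; Firm B: {a1, a3, a4, a5}.

R2, R3, R4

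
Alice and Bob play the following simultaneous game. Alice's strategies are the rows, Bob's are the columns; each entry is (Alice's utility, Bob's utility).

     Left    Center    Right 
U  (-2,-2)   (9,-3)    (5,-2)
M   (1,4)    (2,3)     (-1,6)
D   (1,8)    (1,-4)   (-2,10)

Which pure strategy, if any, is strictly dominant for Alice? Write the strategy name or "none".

none

U fails to dominate M at Left (-2<1).
M fails to dominate U at Center (2<9).
D fails to dominate U at Center (1<9).
No single strategy dominates all the others.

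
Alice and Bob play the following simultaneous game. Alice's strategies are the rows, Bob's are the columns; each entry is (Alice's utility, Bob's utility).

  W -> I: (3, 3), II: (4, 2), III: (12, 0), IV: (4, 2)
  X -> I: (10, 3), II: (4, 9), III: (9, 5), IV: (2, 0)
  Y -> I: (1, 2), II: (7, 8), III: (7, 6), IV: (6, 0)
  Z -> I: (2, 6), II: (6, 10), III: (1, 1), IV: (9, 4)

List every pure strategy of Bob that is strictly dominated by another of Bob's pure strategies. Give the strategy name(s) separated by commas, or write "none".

III, IV

I is not dominated — it holds its own against II at W (3>2); III at W (3>0); IV at W (3>2).
Nothing dominates II: I at X (9>3); III at W (2>0); IV at W (2=2).
III: dominated, since II does at least as well everywhere (W: 2>0, X: 9>5, Y: 8>6, Z: 10>1).
IV is strictly dominated by I (W: 3>2, X: 3>0, Y: 2>0, Z: 6>4).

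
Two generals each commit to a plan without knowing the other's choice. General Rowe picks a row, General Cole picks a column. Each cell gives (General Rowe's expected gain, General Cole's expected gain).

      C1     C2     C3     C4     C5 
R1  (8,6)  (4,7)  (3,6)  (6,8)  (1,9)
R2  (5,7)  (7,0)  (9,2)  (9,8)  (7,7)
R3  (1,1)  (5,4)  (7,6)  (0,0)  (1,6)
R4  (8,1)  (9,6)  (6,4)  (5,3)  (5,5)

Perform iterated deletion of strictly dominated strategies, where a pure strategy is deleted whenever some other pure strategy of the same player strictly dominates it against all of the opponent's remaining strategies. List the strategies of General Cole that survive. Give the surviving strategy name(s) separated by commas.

C2, C4, C5

Row R3 is eliminated: R2 beats it against every remaining column (C1: 5>1, C2: 7>5, C3: 9>7, C4: 9>0, C5: 7>1).
General Cole's strategy C1 is strictly dominated by C4 (R1: 8>6, R2: 8>7, R4: 3>1) and is removed.
General Rowe's strategy R1 is strictly dominated by R2 (C2: 7>4, C3: 9>3, C4: 9>6, C5: 7>1) and is removed.
Column C3 is eliminated: C5 beats it against every remaining row (R2: 7>2, R4: 5>4).
Among the remaining strategies, none is strictly dominated by another pure strategy of the same player, so the elimination stops.
Surviving strategies — General Rowe: {R2, R4}; General Cole: {C2, C4, C5}.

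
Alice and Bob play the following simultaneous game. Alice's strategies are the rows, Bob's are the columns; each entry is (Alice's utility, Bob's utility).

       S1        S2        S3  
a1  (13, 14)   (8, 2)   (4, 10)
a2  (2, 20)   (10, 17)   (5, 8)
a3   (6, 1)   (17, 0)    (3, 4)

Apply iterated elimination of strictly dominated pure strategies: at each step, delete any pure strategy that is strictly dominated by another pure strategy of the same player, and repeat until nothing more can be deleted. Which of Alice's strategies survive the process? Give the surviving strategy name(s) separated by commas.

For Bob, S1 strictly dominates S2 on the remaining rows (a1: 14>2, a2: 20>17, a3: 1>0); eliminate S2.
Row a3 is eliminated: a1 beats it against every remaining column (S1: 13>6, S3: 4>3).
Column S3 is eliminated: S1 beats it against every remaining row (a1: 14>10, a2: 20>8).
Alice's strategy a2 is strictly dominated by a1 (S1: 13>2) and is removed.
Among the remaining strategies, none is strictly dominated by another pure strategy of the same player, so the elimination stops.
Surviving strategies — Alice: {a1}; Bob: {S1}.

a1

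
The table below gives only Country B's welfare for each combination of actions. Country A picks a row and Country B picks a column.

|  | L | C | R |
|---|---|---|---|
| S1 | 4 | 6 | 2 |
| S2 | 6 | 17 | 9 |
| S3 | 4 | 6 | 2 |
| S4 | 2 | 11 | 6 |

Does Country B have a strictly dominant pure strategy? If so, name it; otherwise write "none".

C vs L: S1: 6>4, S2: 17>6, S3: 6>4, S4: 11>2.
C vs R: S1: 6>2, S2: 17>9, S3: 6>2, S4: 11>6.
C strictly beats every other strategy against every opponent action, so it is strictly dominant.

C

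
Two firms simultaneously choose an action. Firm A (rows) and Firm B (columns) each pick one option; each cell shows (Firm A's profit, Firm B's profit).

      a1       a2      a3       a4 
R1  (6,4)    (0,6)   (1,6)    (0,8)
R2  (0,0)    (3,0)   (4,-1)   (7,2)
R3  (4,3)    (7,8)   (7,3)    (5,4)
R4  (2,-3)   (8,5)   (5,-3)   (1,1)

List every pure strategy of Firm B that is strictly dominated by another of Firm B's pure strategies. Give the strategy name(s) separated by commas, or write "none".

a1 is strictly dominated by a4 (R1: 8>4, R2: 2>0, R3: 4>3, R4: 1>-3).
a2: no other strategy beats it everywhere (a1 at R1 (6>4); a3 at R1 (6=6); a4 at R3 (8>4)).
a3: dominated, since a4 does at least as well everywhere (R1: 8>6, R2: 2>-1, R3: 4>3, R4: 1>-3).
Nothing dominates a4: a1 at R1 (8>4); a2 at R1 (8>6); a3 at R1 (8>6).

a1, a3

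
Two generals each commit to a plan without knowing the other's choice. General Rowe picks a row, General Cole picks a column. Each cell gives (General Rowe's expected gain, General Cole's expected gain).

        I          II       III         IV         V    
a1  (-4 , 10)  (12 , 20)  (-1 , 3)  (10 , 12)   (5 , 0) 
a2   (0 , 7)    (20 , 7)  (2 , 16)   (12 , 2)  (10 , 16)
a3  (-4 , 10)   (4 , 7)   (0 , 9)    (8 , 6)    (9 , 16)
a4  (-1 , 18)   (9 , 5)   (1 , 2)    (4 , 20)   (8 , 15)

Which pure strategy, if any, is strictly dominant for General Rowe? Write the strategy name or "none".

a2 vs a1: I: 0>-4, II: 20>12, III: 2>-1, IV: 12>10, V: 10>5.
a2 vs a3: I: 0>-4, II: 20>4, III: 2>0, IV: 12>8, V: 10>9.
a2 vs a4: I: 0>-1, II: 20>9, III: 2>1, IV: 12>4, V: 10>8.
a2 strictly beats every other strategy against every opponent action, so it is strictly dominant.

a2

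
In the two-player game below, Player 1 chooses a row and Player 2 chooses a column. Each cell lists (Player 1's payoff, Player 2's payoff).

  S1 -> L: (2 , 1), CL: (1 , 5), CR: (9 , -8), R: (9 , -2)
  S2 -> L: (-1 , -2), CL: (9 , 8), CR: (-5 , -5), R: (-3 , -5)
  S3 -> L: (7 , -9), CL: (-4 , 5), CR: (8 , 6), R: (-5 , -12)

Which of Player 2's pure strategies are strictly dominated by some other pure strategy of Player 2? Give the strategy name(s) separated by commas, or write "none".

L: dominated, since CL does at least as well everywhere (S1: 5>1, S2: 8>-2, S3: 5>-9).
CL: no other strategy beats it everywhere (L at S1 (5>1); CR at S1 (5>-8); R at S1 (5>-2)).
Nothing dominates CR: L at S3 (6>-9); CL at S3 (6>5); R at S2 (-5=-5).
L strictly dominates R — S1: 1>-2, S2: -2>-5, S3: -9>-12.

L, R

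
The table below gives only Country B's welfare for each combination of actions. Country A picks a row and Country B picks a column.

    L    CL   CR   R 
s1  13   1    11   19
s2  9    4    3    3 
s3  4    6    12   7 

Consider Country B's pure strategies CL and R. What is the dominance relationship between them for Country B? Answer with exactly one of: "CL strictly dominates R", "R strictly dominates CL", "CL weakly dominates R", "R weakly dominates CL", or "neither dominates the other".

neither dominates the other

CL's payoffs vs R's, by Country A's action — s1: 1<19, s2: 4>3, s3: 6<7.
CL does better at s2 but worse at s1, s3; neither strategy dominates the other.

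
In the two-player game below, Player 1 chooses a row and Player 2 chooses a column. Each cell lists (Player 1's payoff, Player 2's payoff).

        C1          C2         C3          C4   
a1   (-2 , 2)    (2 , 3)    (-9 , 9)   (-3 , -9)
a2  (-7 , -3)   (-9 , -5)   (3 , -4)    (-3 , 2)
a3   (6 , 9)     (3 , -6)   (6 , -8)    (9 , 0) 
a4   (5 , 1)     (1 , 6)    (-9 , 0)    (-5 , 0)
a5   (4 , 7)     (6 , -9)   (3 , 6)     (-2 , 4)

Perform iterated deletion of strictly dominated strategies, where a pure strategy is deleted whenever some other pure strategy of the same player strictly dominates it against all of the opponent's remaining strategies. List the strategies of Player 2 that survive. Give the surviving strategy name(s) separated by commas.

C1

For Player 1, a3 strictly dominates a1 on the remaining columns (C1: 6>-2, C2: 3>2, C3: 6>-9, C4: 9>-3); eliminate a1.
Player 1's strategy a2 is strictly dominated by a3 (C1: 6>-7, C2: 3>-9, C3: 6>3, C4: 9>-3) and is removed.
Player 1's strategy a4 is strictly dominated by a3 (C1: 6>5, C2: 3>1, C3: 6>-9, C4: 9>-5) and is removed.
Column C2 is eliminated: C1 beats it against every remaining row (a3: 9>-6, a5: 7>-9).
Row a5 is eliminated: a3 beats it against every remaining column (C1: 6>4, C3: 6>3, C4: 9>-2).
For Player 2, C1 strictly dominates C3 on the remaining rows (a3: 9>-8); eliminate C3.
Column C4 is eliminated: C1 beats it against every remaining row (a3: 9>0).
Among the remaining strategies, none is strictly dominated by another pure strategy of the same player, so the elimination stops.
Surviving strategies — Player 1: {a3}; Player 2: {C1}.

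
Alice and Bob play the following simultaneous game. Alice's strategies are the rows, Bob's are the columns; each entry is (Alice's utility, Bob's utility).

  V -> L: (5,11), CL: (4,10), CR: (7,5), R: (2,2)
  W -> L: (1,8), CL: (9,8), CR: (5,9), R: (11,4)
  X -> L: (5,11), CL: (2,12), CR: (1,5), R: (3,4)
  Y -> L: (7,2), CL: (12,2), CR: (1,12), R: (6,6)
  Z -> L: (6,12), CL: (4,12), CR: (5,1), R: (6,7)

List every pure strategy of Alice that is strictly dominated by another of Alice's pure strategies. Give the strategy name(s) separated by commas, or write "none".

V: no other strategy beats it everywhere (W at L (5>1); X at L (5=5); Y at CR (7>1); Z at CL (4=4)).
Nothing dominates W: V at CL (9>4); X at CL (9>2); Y at CR (5>1); Z at CL (9>4).
X: dominated, since Z does at least as well everywhere (L: 6>5, CL: 4>2, CR: 5>1, R: 6>3).
Nothing dominates Y: V at L (7>5); W at L (7>1); X at L (7>5); Z at L (7>6).
Nothing dominates Z: V at L (6>5); W at L (6>1); X at L (6>5); Y at CR (5>1).

X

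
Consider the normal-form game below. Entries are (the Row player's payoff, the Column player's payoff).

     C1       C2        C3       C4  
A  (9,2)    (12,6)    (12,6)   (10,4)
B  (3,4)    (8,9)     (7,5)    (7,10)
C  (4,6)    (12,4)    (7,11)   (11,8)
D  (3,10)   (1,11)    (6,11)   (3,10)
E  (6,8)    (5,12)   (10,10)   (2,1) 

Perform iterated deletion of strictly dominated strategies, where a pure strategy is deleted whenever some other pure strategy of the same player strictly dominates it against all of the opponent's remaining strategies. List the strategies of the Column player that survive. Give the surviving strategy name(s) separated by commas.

C2, C3

For the Row player, A strictly dominates B on the remaining columns (C1: 9>3, C2: 12>8, C3: 12>7, C4: 10>7); eliminate B.
The Row player's strategy D is strictly dominated by A (C1: 9>3, C2: 12>1, C3: 12>6, C4: 10>3) and is removed.
The Row player's strategy E is strictly dominated by A (C1: 9>6, C2: 12>5, C3: 12>10, C4: 10>2) and is removed.
For the Column player, C3 strictly dominates C1 on the remaining rows (A: 6>2, C: 11>6); eliminate C1.
The Column player's strategy C4 is strictly dominated by C3 (A: 6>4, C: 11>8) and is removed.
Among the remaining strategies, none is strictly dominated by another pure strategy of the same player, so the elimination stops.
Surviving strategies — the Row player: {A, C}; the Column player: {C2, C3}.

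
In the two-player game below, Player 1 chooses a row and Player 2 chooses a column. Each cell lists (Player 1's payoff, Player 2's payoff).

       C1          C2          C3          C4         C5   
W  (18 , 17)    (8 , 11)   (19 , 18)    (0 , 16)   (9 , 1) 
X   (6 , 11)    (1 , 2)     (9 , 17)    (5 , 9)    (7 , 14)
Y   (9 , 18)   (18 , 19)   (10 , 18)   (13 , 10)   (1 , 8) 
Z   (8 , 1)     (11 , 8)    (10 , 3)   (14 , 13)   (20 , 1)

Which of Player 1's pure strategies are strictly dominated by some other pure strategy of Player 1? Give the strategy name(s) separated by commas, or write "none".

X

W is not dominated — it holds its own against X at C1 (18>6); Y at C1 (18>9); Z at C1 (18>8).
X is strictly dominated by Z (C1: 8>6, C2: 11>1, C3: 10>9, C4: 14>5, C5: 20>7).
Y is not dominated — it holds its own against W at C2 (18>8); X at C1 (9>6); Z at C1 (9>8).
Z is not dominated — it holds its own against W at C2 (11>8); X at C1 (8>6); Y at C3 (10=10).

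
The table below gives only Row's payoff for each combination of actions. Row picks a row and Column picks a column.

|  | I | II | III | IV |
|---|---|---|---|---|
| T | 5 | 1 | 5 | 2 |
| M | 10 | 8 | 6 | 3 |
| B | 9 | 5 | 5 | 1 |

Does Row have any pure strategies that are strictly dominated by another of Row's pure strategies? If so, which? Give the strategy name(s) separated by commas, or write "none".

T, B

T is strictly dominated by M (I: 10>5, II: 8>1, III: 6>5, IV: 3>2).
Nothing dominates M: T at I (10>5); B at I (10>9).
B is strictly dominated by M (I: 10>9, II: 8>5, III: 6>5, IV: 3>1).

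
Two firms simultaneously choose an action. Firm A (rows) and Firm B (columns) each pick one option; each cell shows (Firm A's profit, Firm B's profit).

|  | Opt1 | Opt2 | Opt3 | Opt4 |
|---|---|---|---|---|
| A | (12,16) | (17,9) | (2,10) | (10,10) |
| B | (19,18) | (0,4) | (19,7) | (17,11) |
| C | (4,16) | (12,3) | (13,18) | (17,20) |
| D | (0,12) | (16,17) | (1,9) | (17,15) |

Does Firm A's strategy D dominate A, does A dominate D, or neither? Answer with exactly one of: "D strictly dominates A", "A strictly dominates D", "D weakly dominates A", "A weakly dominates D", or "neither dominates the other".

D's payoffs vs A's, by Firm B's action — Opt1: 0<12, Opt2: 16<17, Opt3: 1<2, Opt4: 17>10.
D does better at Opt4 but worse at Opt1, Opt2, Opt3; neither strategy dominates the other.

neither dominates the other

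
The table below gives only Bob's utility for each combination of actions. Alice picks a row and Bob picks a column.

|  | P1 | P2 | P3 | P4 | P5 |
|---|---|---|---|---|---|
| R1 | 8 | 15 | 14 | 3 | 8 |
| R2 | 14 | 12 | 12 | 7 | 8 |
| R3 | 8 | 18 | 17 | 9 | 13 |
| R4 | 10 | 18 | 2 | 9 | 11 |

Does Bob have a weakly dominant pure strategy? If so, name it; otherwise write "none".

P1 fails to dominate P2 at R1 (8<15).
P2 fails to dominate P1 at R2 (12<14).
P3 fails to dominate P1 at R2 (12<14).
P4 fails to dominate P1 at R1 (3<8).
P5 fails to dominate P1 at R2 (8<14).
No single strategy dominates all the others.

none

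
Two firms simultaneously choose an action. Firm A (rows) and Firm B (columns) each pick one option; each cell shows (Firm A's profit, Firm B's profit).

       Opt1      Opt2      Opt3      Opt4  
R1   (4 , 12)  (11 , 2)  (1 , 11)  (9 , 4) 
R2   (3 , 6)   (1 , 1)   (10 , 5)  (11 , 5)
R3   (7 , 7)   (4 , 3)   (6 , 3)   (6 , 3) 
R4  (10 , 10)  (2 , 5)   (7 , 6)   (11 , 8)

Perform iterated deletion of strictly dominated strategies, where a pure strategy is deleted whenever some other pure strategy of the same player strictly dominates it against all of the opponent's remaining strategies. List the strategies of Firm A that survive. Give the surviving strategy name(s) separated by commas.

R4

For Firm B, Opt1 strictly dominates Opt2 on the remaining rows (R1: 12>2, R2: 6>1, R3: 7>3, R4: 10>5); eliminate Opt2.
For Firm A, R4 strictly dominates R1 on the remaining columns (Opt1: 10>4, Opt3: 7>1, Opt4: 11>9); eliminate R1.
Row R3 is eliminated: R4 beats it against every remaining column (Opt1: 10>7, Opt3: 7>6, Opt4: 11>6).
Firm B's strategy Opt3 is strictly dominated by Opt1 (R2: 6>5, R4: 10>6) and is removed.
Column Opt4 is eliminated: Opt1 beats it against every remaining row (R2: 6>5, R4: 10>8).
Firm A's strategy R2 is strictly dominated by R4 (Opt1: 10>3) and is removed.
Among the remaining strategies, none is strictly dominated by another pure strategy of the same player, so the elimination stops.
Surviving strategies — Firm A: {R4}; Firm B: {Opt1}.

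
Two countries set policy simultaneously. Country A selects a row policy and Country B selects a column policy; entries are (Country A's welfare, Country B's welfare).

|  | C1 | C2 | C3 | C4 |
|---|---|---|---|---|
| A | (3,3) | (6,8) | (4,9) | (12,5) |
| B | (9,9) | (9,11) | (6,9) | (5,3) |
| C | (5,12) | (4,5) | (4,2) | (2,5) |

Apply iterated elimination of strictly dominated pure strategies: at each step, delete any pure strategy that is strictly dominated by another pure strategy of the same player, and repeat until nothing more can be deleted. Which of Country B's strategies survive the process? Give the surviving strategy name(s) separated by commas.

Row C is eliminated: B beats it against every remaining column (C1: 9>5, C2: 9>4, C3: 6>4, C4: 5>2).
Column C1 is eliminated: C2 beats it against every remaining row (A: 8>3, B: 11>9).
For Country B, C2 strictly dominates C4 on the remaining rows (A: 8>5, B: 11>3); eliminate C4.
For Country A, B strictly dominates A on the remaining columns (C2: 9>6, C3: 6>4); eliminate A.
For Country B, C2 strictly dominates C3 on the remaining rows (B: 11>9); eliminate C3.
Among the remaining strategies, none is strictly dominated by another pure strategy of the same player, so the elimination stops.
Surviving strategies — Country A: {B}; Country B: {C2}.

C2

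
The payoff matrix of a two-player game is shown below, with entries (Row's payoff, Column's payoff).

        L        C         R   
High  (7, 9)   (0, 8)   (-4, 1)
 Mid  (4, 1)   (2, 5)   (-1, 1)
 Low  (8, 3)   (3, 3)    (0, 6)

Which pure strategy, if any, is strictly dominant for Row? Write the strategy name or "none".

Low vs High: L: 8>7, C: 3>0, R: 0>-4.
Low vs Mid: L: 8>4, C: 3>2, R: 0>-1.
Low strictly beats every other strategy against every opponent action, so it is strictly dominant.

Low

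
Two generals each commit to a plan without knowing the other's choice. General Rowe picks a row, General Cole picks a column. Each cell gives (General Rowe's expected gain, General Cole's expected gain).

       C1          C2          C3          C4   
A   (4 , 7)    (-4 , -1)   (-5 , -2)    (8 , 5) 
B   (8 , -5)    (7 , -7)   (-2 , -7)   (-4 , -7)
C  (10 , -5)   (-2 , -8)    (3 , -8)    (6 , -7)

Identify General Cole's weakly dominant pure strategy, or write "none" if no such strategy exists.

C1

C1 vs C2: A: 7>-1, B: -5>-7, C: -5>-8.
C1 vs C3: A: 7>-2, B: -5>-7, C: -5>-8.
C1 vs C4: A: 7>5, B: -5>-7, C: -5>-7.
C1 is at least as good as every other strategy against every opponent action, so it is weakly dominant.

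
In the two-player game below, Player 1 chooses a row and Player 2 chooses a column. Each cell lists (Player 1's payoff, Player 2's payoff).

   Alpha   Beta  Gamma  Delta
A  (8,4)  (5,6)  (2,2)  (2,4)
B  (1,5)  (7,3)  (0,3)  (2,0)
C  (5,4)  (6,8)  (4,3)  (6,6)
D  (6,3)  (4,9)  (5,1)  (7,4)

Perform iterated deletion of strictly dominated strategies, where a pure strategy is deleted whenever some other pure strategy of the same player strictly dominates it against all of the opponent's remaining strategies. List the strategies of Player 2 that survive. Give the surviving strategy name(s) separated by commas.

Player 2's strategy Gamma is strictly dominated by Alpha (A: 4>2, B: 5>3, C: 4>3, D: 3>1) and is removed.
For Player 2, Beta strictly dominates Delta on the remaining rows (A: 6>4, B: 3>0, C: 8>6, D: 9>4); eliminate Delta.
Player 1's strategy D is strictly dominated by A (Alpha: 8>6, Beta: 5>4) and is removed.
Among the remaining strategies, none is strictly dominated by another pure strategy of the same player, so the elimination stops.
Surviving strategies — Player 1: {A, B, C}; Player 2: {Alpha, Beta}.

Alpha, Beta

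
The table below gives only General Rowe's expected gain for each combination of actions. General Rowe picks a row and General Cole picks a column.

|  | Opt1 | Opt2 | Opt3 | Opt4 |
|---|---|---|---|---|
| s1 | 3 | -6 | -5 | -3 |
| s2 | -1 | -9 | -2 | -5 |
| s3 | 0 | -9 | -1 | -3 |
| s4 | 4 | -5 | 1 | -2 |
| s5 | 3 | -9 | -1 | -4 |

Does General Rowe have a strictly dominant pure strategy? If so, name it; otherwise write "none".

s4

s4 vs s1: Opt1: 4>3, Opt2: -5>-6, Opt3: 1>-5, Opt4: -2>-3.
s4 vs s2: Opt1: 4>-1, Opt2: -5>-9, Opt3: 1>-2, Opt4: -2>-5.
s4 vs s3: Opt1: 4>0, Opt2: -5>-9, Opt3: 1>-1, Opt4: -2>-3.
s4 vs s5: Opt1: 4>3, Opt2: -5>-9, Opt3: 1>-1, Opt4: -2>-4.
s4 strictly beats every other strategy against every opponent action, so it is strictly dominant.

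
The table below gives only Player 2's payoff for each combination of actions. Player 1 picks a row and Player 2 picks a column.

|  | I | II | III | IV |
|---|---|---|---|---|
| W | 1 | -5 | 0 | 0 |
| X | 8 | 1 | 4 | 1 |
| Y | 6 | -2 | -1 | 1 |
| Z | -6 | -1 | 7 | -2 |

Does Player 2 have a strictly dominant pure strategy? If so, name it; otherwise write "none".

none

I fails to dominate II at Z (-6<-1).
II fails to dominate I at W (-5<1).
III fails to dominate I at W (0<1).
IV fails to dominate I at W (0<1).
No single strategy dominates all the others.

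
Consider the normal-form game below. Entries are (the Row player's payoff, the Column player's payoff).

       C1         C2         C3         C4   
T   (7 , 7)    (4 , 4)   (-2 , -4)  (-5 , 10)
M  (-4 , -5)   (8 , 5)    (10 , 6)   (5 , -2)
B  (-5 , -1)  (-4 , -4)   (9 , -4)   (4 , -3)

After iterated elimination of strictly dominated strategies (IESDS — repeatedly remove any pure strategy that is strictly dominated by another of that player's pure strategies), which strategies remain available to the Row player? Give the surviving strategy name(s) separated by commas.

For the Row player, M strictly dominates B on the remaining columns (C1: -4>-5, C2: 8>-4, C3: 10>9, C4: 5>4); eliminate B.
For the Column player, C4 strictly dominates C1 on the remaining rows (T: 10>7, M: -2>-5); eliminate C1.
The Row player's strategy T is strictly dominated by M (C2: 8>4, C3: 10>-2, C4: 5>-5) and is removed.
For the Column player, C3 strictly dominates C2 on the remaining rows (M: 6>5); eliminate C2.
For the Column player, C3 strictly dominates C4 on the remaining rows (M: 6>-2); eliminate C4.
Among the remaining strategies, none is strictly dominated by another pure strategy of the same player, so the elimination stops.
Surviving strategies — the Row player: {M}; the Column player: {C3}.

M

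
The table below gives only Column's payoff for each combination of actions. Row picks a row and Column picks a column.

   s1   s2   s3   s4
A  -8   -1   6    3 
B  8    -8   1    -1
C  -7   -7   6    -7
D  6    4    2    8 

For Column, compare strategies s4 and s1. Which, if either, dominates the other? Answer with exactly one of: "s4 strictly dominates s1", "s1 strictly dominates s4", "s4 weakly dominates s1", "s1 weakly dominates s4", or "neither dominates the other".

neither dominates the other

Compare s4 to s1 across every action of Row: A: 3>-8, B: -1<8, C: -7=-7, D: 8>6.
s4 does better at A, D but worse at B; neither strategy dominates the other.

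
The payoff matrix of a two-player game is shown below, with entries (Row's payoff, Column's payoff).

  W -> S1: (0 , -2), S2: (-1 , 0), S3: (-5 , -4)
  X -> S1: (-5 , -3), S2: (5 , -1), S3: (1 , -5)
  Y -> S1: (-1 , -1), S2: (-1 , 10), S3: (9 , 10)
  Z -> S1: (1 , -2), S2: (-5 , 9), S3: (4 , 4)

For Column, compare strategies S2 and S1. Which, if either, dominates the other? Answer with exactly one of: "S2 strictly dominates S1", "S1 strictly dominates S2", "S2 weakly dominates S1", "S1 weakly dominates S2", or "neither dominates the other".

S2 strictly dominates S1

S2's payoffs vs S1's, by Row's action — W: 0>-2, X: -1>-3, Y: 10>-1, Z: 9>-2.
Every comparison favours S2, so S2 strictly dominates S1.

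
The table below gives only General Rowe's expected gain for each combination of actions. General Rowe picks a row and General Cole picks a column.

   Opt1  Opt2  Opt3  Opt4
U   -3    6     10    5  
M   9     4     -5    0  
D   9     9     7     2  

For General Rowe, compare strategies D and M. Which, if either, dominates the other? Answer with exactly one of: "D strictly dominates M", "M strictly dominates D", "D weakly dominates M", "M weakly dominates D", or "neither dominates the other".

Compare D to M across every action of General Cole: Opt1: 9=9, Opt2: 9>4, Opt3: 7>-5, Opt4: 2>0.
D is at least as good everywhere and strictly better somewhere (tied only at Opt1), so D weakly but not strictly dominates M.

D weakly dominates M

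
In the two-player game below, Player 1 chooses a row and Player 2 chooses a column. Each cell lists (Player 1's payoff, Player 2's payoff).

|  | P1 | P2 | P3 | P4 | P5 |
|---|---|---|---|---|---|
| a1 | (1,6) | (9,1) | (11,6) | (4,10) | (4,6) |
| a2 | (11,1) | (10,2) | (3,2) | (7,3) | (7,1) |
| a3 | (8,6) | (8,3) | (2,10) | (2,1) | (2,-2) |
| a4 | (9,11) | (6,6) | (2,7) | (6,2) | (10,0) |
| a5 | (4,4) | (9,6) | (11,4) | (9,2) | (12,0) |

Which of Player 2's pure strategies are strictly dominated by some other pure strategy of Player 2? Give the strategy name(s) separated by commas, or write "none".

P5

P1: no other strategy beats it everywhere (P2 at a1 (6>1); P3 at a1 (6=6); P4 at a3 (6>1); P5 at a1 (6=6)).
Nothing dominates P2: P1 at a2 (2>1); P3 at a2 (2=2); P4 at a3 (3>1); P5 at a2 (2>1).
Nothing dominates P3: P1 at a1 (6=6); P2 at a1 (6>1); P4 at a3 (10>1); P5 at a1 (6=6).
P4 is not dominated — it holds its own against P1 at a1 (10>6); P2 at a1 (10>1); P3 at a1 (10>6); P5 at a1 (10>6).
P4 strictly dominates P5 — a1: 10>6, a2: 3>1, a3: 1>-2, a4: 2>0, a5: 2>0.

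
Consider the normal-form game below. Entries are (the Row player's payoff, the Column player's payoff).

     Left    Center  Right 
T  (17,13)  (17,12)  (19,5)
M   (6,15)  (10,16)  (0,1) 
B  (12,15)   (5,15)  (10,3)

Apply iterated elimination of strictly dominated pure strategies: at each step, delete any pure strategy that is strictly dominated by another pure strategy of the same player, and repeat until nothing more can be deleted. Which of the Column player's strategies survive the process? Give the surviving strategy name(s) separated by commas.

Left

Row M is eliminated: T beats it against every remaining column (Left: 17>6, Center: 17>10, Right: 19>0).
Row B is eliminated: T beats it against every remaining column (Left: 17>12, Center: 17>5, Right: 19>10).
The Column player's strategy Center is strictly dominated by Left (T: 13>12) and is removed.
For the Column player, Left strictly dominates Right on the remaining rows (T: 13>5); eliminate Right.
Among the remaining strategies, none is strictly dominated by another pure strategy of the same player, so the elimination stops.
Surviving strategies — the Row player: {T}; the Column player: {Left}.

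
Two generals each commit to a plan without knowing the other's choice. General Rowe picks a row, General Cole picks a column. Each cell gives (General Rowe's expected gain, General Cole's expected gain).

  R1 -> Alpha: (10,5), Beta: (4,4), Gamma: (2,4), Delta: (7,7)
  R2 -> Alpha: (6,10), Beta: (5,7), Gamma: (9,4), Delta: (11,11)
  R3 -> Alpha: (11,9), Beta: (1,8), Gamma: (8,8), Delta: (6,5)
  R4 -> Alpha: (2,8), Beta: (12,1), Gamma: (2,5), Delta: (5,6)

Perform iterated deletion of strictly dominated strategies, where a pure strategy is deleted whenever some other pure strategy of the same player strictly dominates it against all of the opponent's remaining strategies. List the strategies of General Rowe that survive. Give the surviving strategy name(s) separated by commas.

R1, R2, R3

For General Cole, Alpha strictly dominates Beta on the remaining rows (R1: 5>4, R2: 10>7, R3: 9>8, R4: 8>1); eliminate Beta.
Row R4 is eliminated: R2 beats it against every remaining column (Alpha: 6>2, Gamma: 9>2, Delta: 11>5).
For General Cole, Alpha strictly dominates Gamma on the remaining rows (R1: 5>4, R2: 10>4, R3: 9>8); eliminate Gamma.
Among the remaining strategies, none is strictly dominated by another pure strategy of the same player, so the elimination stops.
Surviving strategies — General Rowe: {R1, R2, R3}; General Cole: {Alpha, Delta}.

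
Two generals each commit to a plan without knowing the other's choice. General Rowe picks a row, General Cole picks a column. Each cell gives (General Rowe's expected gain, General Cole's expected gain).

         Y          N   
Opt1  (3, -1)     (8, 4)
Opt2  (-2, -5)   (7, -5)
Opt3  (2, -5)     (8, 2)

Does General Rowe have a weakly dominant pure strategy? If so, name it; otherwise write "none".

Opt1

Opt1 vs Opt2: Y: 3>-2, N: 8>7.
Opt1 vs Opt3: Y: 3>2, N: 8=8.
Opt1 is at least as good as every other strategy against every opponent action, so it is weakly dominant.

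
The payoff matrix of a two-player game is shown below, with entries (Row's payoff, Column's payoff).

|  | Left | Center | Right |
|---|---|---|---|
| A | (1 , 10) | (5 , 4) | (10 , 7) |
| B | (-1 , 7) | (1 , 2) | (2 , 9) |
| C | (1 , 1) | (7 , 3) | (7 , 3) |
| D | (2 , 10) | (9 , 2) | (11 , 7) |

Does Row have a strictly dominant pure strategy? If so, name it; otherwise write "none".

D vs A: Left: 2>1, Center: 9>5, Right: 11>10.
D vs B: Left: 2>-1, Center: 9>1, Right: 11>2.
D vs C: Left: 2>1, Center: 9>7, Right: 11>7.
D strictly beats every other strategy against every opponent action, so it is strictly dominant.

D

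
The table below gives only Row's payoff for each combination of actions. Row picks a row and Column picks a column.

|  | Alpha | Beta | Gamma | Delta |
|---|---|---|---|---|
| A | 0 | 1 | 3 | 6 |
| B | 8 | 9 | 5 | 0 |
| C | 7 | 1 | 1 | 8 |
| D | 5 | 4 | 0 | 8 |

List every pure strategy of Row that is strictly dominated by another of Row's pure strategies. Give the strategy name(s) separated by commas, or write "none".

none

A is not dominated — it holds its own against B at Delta (6>0); C at Beta (1=1); D at Gamma (3>0).
B is not dominated — it holds its own against A at Alpha (8>0); C at Alpha (8>7); D at Alpha (8>5).
C is not dominated — it holds its own against A at Alpha (7>0); B at Delta (8>0); D at Alpha (7>5).
D: no other strategy beats it everywhere (A at Alpha (5>0); B at Delta (8>0); C at Beta (4>1)).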